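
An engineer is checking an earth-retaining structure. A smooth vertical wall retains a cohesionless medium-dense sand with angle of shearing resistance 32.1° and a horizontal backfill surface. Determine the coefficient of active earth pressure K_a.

0.306

K_a = tan²(45° − φ/2) = tan²(28.95°) = 0.3060.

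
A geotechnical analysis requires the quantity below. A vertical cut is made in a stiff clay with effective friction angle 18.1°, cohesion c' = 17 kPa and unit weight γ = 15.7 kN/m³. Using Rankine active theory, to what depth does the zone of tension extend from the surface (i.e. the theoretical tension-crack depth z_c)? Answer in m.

K_a = tan²(45° − 18.1°/2) = 0.5259; √K_a = 0.7252.
The active pressure is zero where K_a γ z = 2c√K_a, so z_c = 2c/(γ√K_a) = 2×17/(15.7×0.7252) = 2.986 m.

2.99 m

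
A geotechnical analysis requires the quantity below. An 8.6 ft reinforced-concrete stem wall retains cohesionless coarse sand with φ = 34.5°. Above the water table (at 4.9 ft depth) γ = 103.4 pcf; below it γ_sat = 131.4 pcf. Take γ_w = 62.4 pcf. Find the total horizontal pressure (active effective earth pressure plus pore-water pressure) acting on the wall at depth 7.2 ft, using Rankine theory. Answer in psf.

328 psf

K_a = (1 − sin φ)/(1 + sin φ) = 0.2768.
γ' = 131.4 − 62.4 = 69.00 pcf.
Effective vertical stress at 7.2 ft: σ'_v = 103.4×4.9 + 69.00×2.30 = 665.4 psf.
σ'_h = K_a σ'_v = 0.2768 × 665.4 = 184.2 psf; u = γ_w × 2.30 = 143.5 psf.
Total σ_h = 184.2 + 143.5 = 327.7 psf.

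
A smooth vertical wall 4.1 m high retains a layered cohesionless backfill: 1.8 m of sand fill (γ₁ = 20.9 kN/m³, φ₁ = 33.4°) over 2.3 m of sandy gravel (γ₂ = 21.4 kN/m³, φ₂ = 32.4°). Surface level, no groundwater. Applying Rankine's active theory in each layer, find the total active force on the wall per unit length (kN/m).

53.1 kN/m

K_a1 = tan²(45°−33.4°/2) = 0.2899; K_a2 = tan²(45°−32.4°/2) = 0.3022.
Layer 1: σ at base = K_a1 γ₁ h₁ = 10.91 kPa; P₁ = ½×10.91×1.8 = 9.816.
Layer 2: σ_v at top = γ₁h₁ = 37.62; σ_h top = K_a2×37.62 = 11.37; σ_h base = K_a2×(37.62+21.4×2.3) = 26.25.
P₂ = ½(11.37+26.25)×2.3 = 43.26. Total P_a = 9.816+43.26 = 53.07 kN/m.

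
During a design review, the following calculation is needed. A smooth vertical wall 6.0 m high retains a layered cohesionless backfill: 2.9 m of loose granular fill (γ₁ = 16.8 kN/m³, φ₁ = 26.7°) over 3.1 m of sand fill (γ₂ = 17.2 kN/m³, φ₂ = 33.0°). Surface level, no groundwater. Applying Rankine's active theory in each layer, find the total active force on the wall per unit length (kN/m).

K_a1 = tan²(45°−26.7°/2) = 0.3800; K_a2 = tan²(45°−33.0°/2) = 0.2948.
Layer 1: σ at base = K_a1 γ₁ h₁ = 18.51 kPa; P₁ = ½×18.51×2.9 = 26.84.
Layer 2: σ_v at top = γ₁h₁ = 48.72; σ_h top = K_a2×48.72 = 14.36; σ_h base = K_a2×(48.72+17.2×3.1) = 30.08.
P₂ = ½(14.36+30.08)×3.1 = 68.89. Total P_a = 26.84+68.89 = 95.73 kN/m.

95.7 kN/m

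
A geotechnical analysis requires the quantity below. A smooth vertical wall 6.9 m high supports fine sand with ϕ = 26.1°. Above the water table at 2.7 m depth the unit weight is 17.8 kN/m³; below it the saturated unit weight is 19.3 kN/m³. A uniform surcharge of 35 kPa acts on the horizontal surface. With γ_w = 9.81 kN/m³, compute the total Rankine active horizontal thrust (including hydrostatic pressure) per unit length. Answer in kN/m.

K_a = tan²(45° − φ/2) = 0.3889.
γ' = 19.3 − 9.81 = 9.490 kN/m³. h₂ = H − d_w = 4.2 m.
σ'_h: at surface K_a·q = 13.61; at WT K_a(q+γd_w) = 32.31; at base K_a(q+γd_w+γ'h₂) = 47.81 kPa.
P₁ = ½(13.61+32.31)×2.7 = 61.99; P₂ = ½(32.31+47.81)×4.2 = 168.2; P_w = ½γ_w h₂² = 86.52.
Total = 61.99+168.2+86.52 = 316.8 kN/m.

317 kN/m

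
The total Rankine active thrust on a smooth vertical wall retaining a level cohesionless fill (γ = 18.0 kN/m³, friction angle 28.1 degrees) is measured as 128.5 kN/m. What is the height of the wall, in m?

6.30 m

K_a = 0.3596. P_a = ½ K_a γ H² ⇒ H = √(2P_a/(K_a γ)).
H = √(2×128.5/(0.3596×18.0)) = 6.301 m.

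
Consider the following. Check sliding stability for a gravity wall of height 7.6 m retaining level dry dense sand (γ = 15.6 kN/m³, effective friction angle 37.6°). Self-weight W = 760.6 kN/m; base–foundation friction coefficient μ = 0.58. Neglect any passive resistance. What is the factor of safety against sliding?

4.04

K_a = tan²(45° − 37.6°/2) = 0.2421.
P_a = ½K_aγH² = 0.5×0.2421×15.6×7.6² = 109.1 kN/m, acting at H/3 = 2.533 m above the base.
FS_sliding = μW / P_a = 0.58×760.6 / 109.1 = 4.044.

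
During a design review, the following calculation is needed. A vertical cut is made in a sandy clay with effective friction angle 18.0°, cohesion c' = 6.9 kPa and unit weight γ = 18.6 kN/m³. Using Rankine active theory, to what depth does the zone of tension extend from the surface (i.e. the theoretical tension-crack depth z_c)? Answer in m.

K_a = tan²(45° − 18.0°/2) = 0.5279; √K_a = 0.7265.
The active pressure is zero where K_a γ z = 2c√K_a, so z_c = 2c/(γ√K_a) = 2×6.9/(18.6×0.7265) = 1.021 m.

1.02 m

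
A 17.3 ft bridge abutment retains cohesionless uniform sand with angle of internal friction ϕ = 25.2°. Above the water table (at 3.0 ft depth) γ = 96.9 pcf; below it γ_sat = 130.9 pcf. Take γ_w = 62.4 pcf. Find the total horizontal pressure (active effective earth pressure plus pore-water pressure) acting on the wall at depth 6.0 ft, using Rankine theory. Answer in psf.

K_a = (1 − sin φ)/(1 + sin φ) = 0.4027.
γ' = 130.9 − 62.4 = 68.50 pcf.
Effective vertical stress at 6.0 ft: σ'_v = 96.9×3.0 + 68.50×3.00 = 496.2 psf.
σ'_h = K_a σ'_v = 0.4027 × 496.2 = 199.8 psf; u = γ_w × 3.00 = 187.2 psf.
Total σ_h = 199.8 + 187.2 = 387.0 psf.

387 psf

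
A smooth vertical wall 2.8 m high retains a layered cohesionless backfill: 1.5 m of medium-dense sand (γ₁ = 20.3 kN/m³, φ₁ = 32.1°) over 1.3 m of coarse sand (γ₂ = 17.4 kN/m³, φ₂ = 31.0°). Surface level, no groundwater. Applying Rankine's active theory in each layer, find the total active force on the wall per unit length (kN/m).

24.4 kN/m

K_a1 = tan²(45°−32.1°/2) = 0.3060; K_a2 = tan²(45°−31.0°/2) = 0.3201.
Layer 1: σ at base = K_a1 γ₁ h₁ = 9.318 kPa; P₁ = ½×9.318×1.5 = 6.988.
Layer 2: σ_v at top = γ₁h₁ = 30.45; σ_h top = K_a2×30.45 = 9.747; σ_h base = K_a2×(30.45+17.4×1.3) = 16.99.
P₂ = ½(9.747+16.99)×1.3 = 17.38. Total P_a = 6.988+17.38 = 24.37 kN/m.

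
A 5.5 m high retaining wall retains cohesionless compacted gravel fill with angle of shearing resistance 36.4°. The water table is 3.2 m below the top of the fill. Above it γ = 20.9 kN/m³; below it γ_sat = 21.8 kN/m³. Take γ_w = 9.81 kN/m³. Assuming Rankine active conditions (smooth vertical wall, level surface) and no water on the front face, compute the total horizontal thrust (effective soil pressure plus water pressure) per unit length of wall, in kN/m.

101 kN/m

K_a = tan²(45° − φ/2) = 0.2552.
γ' = 21.8 − 9.81 = 11.99 kN/m³. Depth below WT = 2.3 m.
σ'_h at WT = K_a γ d_w = 17.07 kPa; at base = 17.07 + K_a γ' × 2.3 = 24.10 kPa.
P₁ (0–3.2 m) = ½×17.07×3.2 = 27.30. P₂ (3.2–5.5 m) = ½(17.07+24.10)×2.3 = 47.34.
P_w = ½ γ_w h₂² = 0.5×9.81×2.3² = 25.95. Total = 27.30+47.34+25.95 = 100.6 kN/m.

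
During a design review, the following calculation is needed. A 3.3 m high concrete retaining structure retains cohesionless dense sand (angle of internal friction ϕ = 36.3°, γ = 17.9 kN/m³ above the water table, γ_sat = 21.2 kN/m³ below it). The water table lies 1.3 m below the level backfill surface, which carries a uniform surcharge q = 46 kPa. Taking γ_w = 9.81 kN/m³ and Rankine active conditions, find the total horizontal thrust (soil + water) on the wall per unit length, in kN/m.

80.2 kN/m

K_a = tan²(45° − φ/2) = 0.2563.
γ' = 21.2 − 9.81 = 11.39 kN/m³. h₂ = H − d_w = 2.0 m.
σ'_h: at surface K_a·q = 11.79; at WT K_a(q+γd_w) = 17.75; at base K_a(q+γd_w+γ'h₂) = 23.59 kPa.
P₁ = ½(11.79+17.75)×1.3 = 19.20; P₂ = ½(17.75+23.59)×2.0 = 41.34; P_w = ½γ_w h₂² = 19.62.
Total = 19.20+41.34+19.62 = 80.16 kN/m.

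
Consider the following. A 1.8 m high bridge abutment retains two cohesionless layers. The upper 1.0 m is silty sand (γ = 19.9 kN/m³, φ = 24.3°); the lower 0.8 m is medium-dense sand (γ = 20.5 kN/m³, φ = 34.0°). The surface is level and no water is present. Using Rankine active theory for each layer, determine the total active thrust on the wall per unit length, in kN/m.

10.5 kN/m

K_a1 = tan²(45°−24.3°/2) = 0.4169; K_a2 = tan²(45°−34.0°/2) = 0.2827.
Layer 1: σ at base = K_a1 γ₁ h₁ = 8.297 kPa; P₁ = ½×8.297×1.0 = 4.148.
Layer 2: σ_v at top = γ₁h₁ = 19.90; σ_h top = K_a2×19.90 = 5.626; σ_h base = K_a2×(19.90+20.5×0.8) = 10.26.
P₂ = ½(5.626+10.26)×0.8 = 6.355. Total P_a = 4.148+6.355 = 10.50 kN/m.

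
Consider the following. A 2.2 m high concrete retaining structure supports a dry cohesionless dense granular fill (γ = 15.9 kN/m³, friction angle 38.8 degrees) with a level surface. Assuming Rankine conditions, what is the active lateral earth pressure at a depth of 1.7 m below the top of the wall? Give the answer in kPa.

6.20 kPa

K_a = (1 − sin φ)/(1 + sin φ) = 0.2296.
σ_h = K_a γ z = 0.2296 × 15.9 × 1.7 = 6.205 kPa.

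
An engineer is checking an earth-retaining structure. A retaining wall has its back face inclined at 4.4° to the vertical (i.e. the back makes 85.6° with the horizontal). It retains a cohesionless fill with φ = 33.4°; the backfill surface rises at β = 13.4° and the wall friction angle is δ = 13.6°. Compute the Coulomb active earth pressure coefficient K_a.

K_a = sin²(α+φ) / [sin²α · sin(α−δ) · (1 + √{sin(φ+δ)sin(φ−β) / (sin(α−δ)sin(α+β))})²].
With α = 85.6°, φ = 33.4°, δ = 13.6°, β = 13.4°: K_a = 0.3520.

0.352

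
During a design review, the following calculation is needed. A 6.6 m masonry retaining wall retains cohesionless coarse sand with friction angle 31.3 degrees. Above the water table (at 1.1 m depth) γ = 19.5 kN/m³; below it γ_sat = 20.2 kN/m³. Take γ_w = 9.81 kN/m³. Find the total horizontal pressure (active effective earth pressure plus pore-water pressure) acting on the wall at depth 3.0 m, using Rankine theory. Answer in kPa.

31.7 kPa

K_a = (1 − sin φ)/(1 + sin φ) = 0.3162.
γ' = 20.2 − 9.81 = 10.39 kN/m³.
Effective vertical stress at 3.0 m: σ'_v = 19.5×1.1 + 10.39×1.90 = 41.19 kPa.
σ'_h = K_a σ'_v = 0.3162 × 41.19 = 13.02 kPa; u = γ_w × 1.90 = 18.64 kPa.
Total σ_h = 13.02 + 18.64 = 31.66 kPa.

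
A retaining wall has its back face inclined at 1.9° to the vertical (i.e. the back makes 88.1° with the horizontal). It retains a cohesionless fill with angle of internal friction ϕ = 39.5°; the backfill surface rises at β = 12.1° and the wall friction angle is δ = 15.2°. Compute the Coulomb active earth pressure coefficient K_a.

0.247

K_a = sin²(α+φ) / [sin²α · sin(α−δ) · (1 + √{sin(φ+δ)sin(φ−β) / (sin(α−δ)sin(α+β))})²].
With α = 88.1°, φ = 39.5°, δ = 15.2°, β = 12.1°: K_a = 0.2469.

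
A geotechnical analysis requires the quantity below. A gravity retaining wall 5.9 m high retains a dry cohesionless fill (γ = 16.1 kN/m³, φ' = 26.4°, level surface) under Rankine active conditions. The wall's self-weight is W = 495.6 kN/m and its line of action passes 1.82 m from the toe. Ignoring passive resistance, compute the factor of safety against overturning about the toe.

K_a = tan²(45° − 26.4°/2) = 0.3844.
P_a = ½K_aγH² = 0.5×0.3844×16.1×5.9² = 107.7 kN/m, acting at H/3 = 1.967 m above the base.
Overturning moment M_o = P_a × H/3 = 107.7 × 1.967 = 211.9.
Resisting moment M_r = W × 1.82 = 495.6 × 1.82 = 902.0.
FS_overturning = M_r/M_o = 902.0/211.9 = 4.257.

4.26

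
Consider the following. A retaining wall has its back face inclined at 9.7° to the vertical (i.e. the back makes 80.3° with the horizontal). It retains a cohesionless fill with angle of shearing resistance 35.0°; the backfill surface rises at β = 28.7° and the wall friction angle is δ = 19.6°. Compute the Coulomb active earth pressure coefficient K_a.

0.546

K_a = sin²(α+φ) / [sin²α · sin(α−δ) · (1 + √{sin(φ+δ)sin(φ−β) / (sin(α−δ)sin(α+β))})²].
With α = 80.3°, φ = 35.0°, δ = 19.6°, β = 28.7°: K_a = 0.5459.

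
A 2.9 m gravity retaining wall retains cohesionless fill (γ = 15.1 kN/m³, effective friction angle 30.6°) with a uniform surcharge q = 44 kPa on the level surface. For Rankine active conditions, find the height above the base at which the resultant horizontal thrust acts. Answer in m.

1.29 m

K_a = 0.3253.
Triangular part P₁ = ½K_aγH² = 20.66 at H/3 = 0.9667 m; rectangular part P₂ = K_a q H = 41.51 at H/2 = 1.450 m.
ȳ = (P₁·0.9667 + P₂·1.450)/(P₁+P₂) = 1.289 m.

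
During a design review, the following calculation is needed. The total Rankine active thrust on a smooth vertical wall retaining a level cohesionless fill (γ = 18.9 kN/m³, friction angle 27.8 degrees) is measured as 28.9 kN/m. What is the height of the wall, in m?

2.90 m

K_a = 0.3639. P_a = ½ K_a γ H² ⇒ H = √(2P_a/(K_a γ)).
H = √(2×28.9/(0.3639×18.9)) = 2.899 m.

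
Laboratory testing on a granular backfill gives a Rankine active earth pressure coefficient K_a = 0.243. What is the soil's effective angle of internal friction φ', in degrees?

K_a = tan²(45° − φ/2) ⇒ 45° − φ/2 = arctan(√0.243) = 26.24°.
φ = 2(45° − 26.24°) = 37.52°.

37.5°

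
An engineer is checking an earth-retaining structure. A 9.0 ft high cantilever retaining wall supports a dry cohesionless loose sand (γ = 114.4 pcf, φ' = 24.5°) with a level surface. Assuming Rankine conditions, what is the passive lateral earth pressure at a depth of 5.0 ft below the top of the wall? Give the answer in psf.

1380 psf

K_p = (1 + sin φ)/(1 − sin φ) = 2.417.
σ_h = K_p γ z = 2.417 × 114.4 × 5.0 = 1383 psf.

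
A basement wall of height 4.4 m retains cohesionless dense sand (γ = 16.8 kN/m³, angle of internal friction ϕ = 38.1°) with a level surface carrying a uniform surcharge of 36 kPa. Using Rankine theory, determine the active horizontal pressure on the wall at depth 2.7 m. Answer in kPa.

19.3 kPa

K_a = (1 − sin φ)/(1 + sin φ) = 0.2368.
σ_v = γz + q = 16.8 × 2.7 + 36 = 81.36 kPa.
σ_h = K_a σ_v = 0.2368 × 81.36 = 19.27 kPa.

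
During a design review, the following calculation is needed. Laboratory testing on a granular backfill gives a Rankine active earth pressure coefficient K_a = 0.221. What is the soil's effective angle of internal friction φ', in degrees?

39.6°

K_a = tan²(45° − φ/2) ⇒ 45° − φ/2 = arctan(√0.221) = 25.18°.
φ = 2(45° − 25.18°) = 39.64°.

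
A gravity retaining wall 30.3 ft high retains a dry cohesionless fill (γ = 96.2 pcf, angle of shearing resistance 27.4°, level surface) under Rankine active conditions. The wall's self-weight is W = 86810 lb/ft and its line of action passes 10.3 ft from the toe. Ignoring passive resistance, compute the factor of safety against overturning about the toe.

5.42

K_a = tan²(45° − 27.4°/2) = 0.3697.
P_a = ½K_aγH² = 0.5×0.3697×96.2×30.3² = 16320 lb/ft, acting at H/3 = 10.10 ft above the base.
Overturning moment M_o = P_a × H/3 = 16320 × 10.10 = 164900.
Resisting moment M_r = W × 10.3 = 86810 × 10.3 = 894100.
FS_overturning = M_r/M_o = 894100/164900 = 5.423.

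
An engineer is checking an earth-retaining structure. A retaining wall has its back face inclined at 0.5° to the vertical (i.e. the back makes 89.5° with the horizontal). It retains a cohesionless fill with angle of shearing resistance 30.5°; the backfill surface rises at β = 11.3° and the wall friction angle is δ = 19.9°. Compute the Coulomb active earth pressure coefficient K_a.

0.344

K_a = sin²(α+φ) / [sin²α · sin(α−δ) · (1 + √{sin(φ+δ)sin(φ−β) / (sin(α−δ)sin(α+β))})²].
With α = 89.5°, φ = 30.5°, δ = 19.9°, β = 11.3°: K_a = 0.3443.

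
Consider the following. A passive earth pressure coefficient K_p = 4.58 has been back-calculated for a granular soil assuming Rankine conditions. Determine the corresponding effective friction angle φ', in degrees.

K_p = (1+sin φ)/(1−sin φ) ⇒ sin φ = (K_p − 1)/(K_p + 1) = 0.6416.
φ = arcsin(0.6416) = 39.91°.

39.9°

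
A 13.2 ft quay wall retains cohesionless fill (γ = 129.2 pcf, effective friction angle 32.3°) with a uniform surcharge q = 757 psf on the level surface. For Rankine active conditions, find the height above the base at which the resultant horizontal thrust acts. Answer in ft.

K_a = 0.3035.
Triangular part P₁ = ½K_aγH² = 3416 at H/3 = 4.400 ft; rectangular part P₂ = K_a q H = 3033 at H/2 = 6.600 ft.
ȳ = (P₁·4.400 + P₂·6.600)/(P₁+P₂) = 5.435 ft.

5.43 ft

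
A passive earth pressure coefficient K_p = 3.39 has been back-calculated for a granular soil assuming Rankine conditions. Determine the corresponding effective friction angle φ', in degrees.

33.0°

K_p = (1+sin φ)/(1−sin φ) ⇒ sin φ = (K_p − 1)/(K_p + 1) = 0.5444.
φ = arcsin(0.5444) = 32.98°.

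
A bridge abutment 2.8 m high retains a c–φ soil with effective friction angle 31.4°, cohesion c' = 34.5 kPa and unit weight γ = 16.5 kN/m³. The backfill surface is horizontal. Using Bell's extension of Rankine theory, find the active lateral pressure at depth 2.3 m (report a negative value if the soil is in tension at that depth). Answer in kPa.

-26.8 kPa

K_a = (1 − sin φ)/(1 + sin φ) = 0.3149.
σ_a = K_a γ z − 2c√K_a = 0.3149×16.5×2.3 − 2×34.5×0.5612 = -26.77 kPa.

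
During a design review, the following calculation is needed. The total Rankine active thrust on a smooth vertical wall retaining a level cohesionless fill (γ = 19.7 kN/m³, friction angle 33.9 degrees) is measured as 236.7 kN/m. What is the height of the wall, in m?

9.20 m

K_a = 0.2839. P_a = ½ K_a γ H² ⇒ H = √(2P_a/(K_a γ)).
H = √(2×236.7/(0.2839×19.7)) = 9.200 m.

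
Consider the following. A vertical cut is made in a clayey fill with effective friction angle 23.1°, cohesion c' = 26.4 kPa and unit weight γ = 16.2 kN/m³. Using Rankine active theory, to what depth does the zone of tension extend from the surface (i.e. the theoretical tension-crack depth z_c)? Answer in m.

4.93 m

K_a = tan²(45° − 23.1°/2) = 0.4364; √K_a = 0.6606.
The active pressure is zero where K_a γ z = 2c√K_a, so z_c = 2c/(γ√K_a) = 2×26.4/(16.2×0.6606) = 4.934 m.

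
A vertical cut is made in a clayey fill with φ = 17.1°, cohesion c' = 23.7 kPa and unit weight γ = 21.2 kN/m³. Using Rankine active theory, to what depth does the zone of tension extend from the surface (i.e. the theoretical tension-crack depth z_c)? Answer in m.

3.03 m

K_a = tan²(45° − 17.1°/2) = 0.5455; √K_a = 0.7386.
The active pressure is zero where K_a γ z = 2c√K_a, so z_c = 2c/(γ√K_a) = 2×23.7/(21.2×0.7386) = 3.027 m.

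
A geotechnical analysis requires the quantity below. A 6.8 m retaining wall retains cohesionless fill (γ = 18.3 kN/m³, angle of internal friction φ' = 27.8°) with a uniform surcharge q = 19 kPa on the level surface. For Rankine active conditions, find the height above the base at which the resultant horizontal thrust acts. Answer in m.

2.53 m

K_a = 0.3639.
Triangular part P₁ = ½K_aγH² = 154.0 at H/3 = 2.267 m; rectangular part P₂ = K_a q H = 47.02 at H/2 = 3.400 m.
ȳ = (P₁·2.267 + P₂·3.400)/(P₁+P₂) = 2.532 m.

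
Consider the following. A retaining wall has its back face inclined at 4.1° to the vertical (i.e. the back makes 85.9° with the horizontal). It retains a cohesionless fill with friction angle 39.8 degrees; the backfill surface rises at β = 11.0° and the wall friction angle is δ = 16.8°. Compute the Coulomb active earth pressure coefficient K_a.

0.258

K_a = sin²(α+φ) / [sin²α · sin(α−δ) · (1 + √{sin(φ+δ)sin(φ−β) / (sin(α−δ)sin(α+β))})²].
With α = 85.9°, φ = 39.8°, δ = 16.8°, β = 11.0°: K_a = 0.2580.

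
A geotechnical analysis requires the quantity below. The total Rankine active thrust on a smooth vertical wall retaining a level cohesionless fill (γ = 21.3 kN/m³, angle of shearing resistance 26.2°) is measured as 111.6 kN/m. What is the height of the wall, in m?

5.20 m

K_a = 0.3874. P_a = ½ K_a γ H² ⇒ H = √(2P_a/(K_a γ)).
H = √(2×111.6/(0.3874×21.3)) = 5.201 m.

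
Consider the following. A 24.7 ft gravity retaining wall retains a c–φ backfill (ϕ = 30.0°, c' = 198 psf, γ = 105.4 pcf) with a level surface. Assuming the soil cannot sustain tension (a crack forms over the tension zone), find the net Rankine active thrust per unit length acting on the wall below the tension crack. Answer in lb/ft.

5810 lb/ft

K_a = 0.3333; √K_a = 0.5774.
Tension-crack depth z_c = 2c/(γ√K_a) = 2×198/(105.4×0.5774) = 6.508 ft.
σ_a at base = K_a γ H − 2c√K_a = 0.3333×105.4×24.7 − 2×198×0.5774 = 639.2 psf.
P_a = ½ × 639.2 × (H − z_c) = 0.5×639.2×18.19 = 5814 lb/ft.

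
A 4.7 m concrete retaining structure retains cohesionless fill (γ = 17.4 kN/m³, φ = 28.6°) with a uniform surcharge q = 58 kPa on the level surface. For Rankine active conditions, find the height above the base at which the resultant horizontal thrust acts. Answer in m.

2.03 m

K_a = 0.3525.
Triangular part P₁ = ½K_aγH² = 67.75 at H/3 = 1.567 m; rectangular part P₂ = K_a q H = 96.10 at H/2 = 2.350 m.
ȳ = (P₁·1.567 + P₂·2.350)/(P₁+P₂) = 2.026 m.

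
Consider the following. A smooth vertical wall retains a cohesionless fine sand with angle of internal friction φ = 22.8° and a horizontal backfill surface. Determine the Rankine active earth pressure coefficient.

0.441

K_a = tan²(45° − φ/2) = tan²(33.60°) = 0.4414.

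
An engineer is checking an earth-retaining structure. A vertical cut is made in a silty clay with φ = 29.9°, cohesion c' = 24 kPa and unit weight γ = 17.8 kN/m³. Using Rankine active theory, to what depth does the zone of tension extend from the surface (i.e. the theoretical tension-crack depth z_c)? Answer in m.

4.66 m

K_a = tan²(45° − 29.9°/2) = 0.3347; √K_a = 0.5785.
The active pressure is zero where K_a γ z = 2c√K_a, so z_c = 2c/(γ√K_a) = 2×24/(17.8×0.5785) = 4.661 m.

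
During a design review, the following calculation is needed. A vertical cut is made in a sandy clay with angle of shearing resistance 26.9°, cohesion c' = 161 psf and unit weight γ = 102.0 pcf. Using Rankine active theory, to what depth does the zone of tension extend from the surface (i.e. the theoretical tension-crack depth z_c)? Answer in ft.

K_a = tan²(45° − 26.9°/2) = 0.3770; √K_a = 0.6140.
The active pressure is zero where K_a γ z = 2c√K_a, so z_c = 2c/(γ√K_a) = 2×161/(102.0×0.6140) = 5.141 ft.

5.14 ft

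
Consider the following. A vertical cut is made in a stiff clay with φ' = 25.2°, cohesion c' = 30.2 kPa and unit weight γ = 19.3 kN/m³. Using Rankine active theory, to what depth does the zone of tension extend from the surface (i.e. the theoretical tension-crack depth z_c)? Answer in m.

4.93 m

K_a = tan²(45° − 25.2°/2) = 0.4027; √K_a = 0.6346.
The active pressure is zero where K_a γ z = 2c√K_a, so z_c = 2c/(γ√K_a) = 2×30.2/(19.3×0.6346) = 4.931 m.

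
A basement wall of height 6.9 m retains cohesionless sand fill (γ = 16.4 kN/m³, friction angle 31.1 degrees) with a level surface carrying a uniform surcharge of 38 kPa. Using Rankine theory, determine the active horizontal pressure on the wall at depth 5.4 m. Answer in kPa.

K_a = (1 − sin φ)/(1 + sin φ) = 0.3188.
σ_v = γz + q = 16.4 × 5.4 + 38 = 126.6 kPa.
σ_h = K_a σ_v = 0.3188 × 126.6 = 40.35 kPa.

40.3 kPa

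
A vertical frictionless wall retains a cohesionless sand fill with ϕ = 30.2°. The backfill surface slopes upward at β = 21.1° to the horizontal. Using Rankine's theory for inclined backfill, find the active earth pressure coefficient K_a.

0.423

K_a = cos β · (cos β − √(cos²β − cos²φ)) / (cos β + √(cos²β − cos²φ)).
cos β = 0.9330, cos φ = 0.8643, √(cos²β − cos²φ) = 0.3513.
K_a = 0.9330 × (0.9330 − 0.3513)/(0.9330 + 0.3513) = 0.4225.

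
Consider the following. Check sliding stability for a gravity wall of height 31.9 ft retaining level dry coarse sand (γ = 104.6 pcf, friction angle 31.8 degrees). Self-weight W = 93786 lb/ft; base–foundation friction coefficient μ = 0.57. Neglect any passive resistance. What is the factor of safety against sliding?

3.24

K_a = tan²(45° − 31.8°/2) = 0.3098.
P_a = ½K_aγH² = 0.5×0.3098×104.6×31.9² = 16490 lb/ft, acting at H/3 = 10.63 ft above the base.
FS_sliding = μW / P_a = 0.57×93786 / 16490 = 3.242.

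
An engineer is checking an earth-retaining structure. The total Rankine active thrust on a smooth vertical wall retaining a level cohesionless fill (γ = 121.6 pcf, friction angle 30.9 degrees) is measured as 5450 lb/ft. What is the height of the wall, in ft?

16.7 ft

K_a = 0.3214. P_a = ½ K_a γ H² ⇒ H = √(2P_a/(K_a γ)).
H = √(2×5450/(0.3214×121.6)) = 16.70 ft.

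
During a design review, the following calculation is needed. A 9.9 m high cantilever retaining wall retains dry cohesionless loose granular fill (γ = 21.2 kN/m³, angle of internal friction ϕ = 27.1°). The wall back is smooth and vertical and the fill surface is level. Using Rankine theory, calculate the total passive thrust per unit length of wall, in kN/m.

2780 kN/m

K_p = tan²(45° + φ/2) = 2.673.
P_p = ½ K_p γ H² = 0.5 × 2.673 × 21.2 × 9.9² = 2777 kN/m.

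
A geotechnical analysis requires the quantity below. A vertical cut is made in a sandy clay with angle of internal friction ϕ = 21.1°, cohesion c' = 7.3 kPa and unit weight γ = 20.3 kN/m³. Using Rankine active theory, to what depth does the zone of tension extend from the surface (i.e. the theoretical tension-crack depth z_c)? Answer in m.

1.05 m

K_a = tan²(45° − 21.1°/2) = 0.4706; √K_a = 0.6860.
The active pressure is zero where K_a γ z = 2c√K_a, so z_c = 2c/(γ√K_a) = 2×7.3/(20.3×0.6860) = 1.048 m.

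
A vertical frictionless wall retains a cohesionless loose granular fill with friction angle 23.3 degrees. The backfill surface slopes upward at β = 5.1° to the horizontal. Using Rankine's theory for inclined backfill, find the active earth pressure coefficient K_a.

K_a = cos β · (cos β − √(cos²β − cos²φ)) / (cos β + √(cos²β − cos²φ)).
cos β = 0.9960, cos φ = 0.9184, √(cos²β − cos²φ) = 0.3854.
K_a = 0.9960 × (0.9960 − 0.3854)/(0.9960 + 0.3854) = 0.4403.

0.440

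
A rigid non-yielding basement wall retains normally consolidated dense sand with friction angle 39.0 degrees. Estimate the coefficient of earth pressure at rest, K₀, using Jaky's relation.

K₀ = 1 − sin φ' = 1 − sin 39.0° = 0.3707.

0.371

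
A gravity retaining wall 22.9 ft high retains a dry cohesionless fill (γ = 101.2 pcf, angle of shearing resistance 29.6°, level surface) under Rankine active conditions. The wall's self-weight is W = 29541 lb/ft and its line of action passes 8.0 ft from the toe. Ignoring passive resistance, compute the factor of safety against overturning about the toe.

K_a = tan²(45° − 29.6°/2) = 0.3387.
P_a = ½K_aγH² = 0.5×0.3387×101.2×22.9² = 8989 lb/ft, acting at H/3 = 7.633 ft above the base.
Overturning moment M_o = P_a × H/3 = 8989 × 7.633 = 68610.
Resisting moment M_r = W × 8.0 = 29541 × 8.0 = 236300.
FS_overturning = M_r/M_o = 236300/68610 = 3.444.

3.44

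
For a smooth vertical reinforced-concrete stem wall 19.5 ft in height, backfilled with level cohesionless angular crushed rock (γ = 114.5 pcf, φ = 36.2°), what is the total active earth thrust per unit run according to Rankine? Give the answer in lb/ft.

5600 lb/ft

K_a = tan²(45° − φ/2) = 0.2574.
P_a = ½ K_a γ H² = 0.5 × 0.2574 × 114.5 × 19.5² = 5603 lb/ft.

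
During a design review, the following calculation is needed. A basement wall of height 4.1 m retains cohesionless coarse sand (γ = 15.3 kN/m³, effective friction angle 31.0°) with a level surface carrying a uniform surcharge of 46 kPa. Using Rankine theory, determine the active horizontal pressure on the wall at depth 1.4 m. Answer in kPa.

21.6 kPa

K_a = (1 − sin φ)/(1 + sin φ) = 0.3201.
σ_v = γz + q = 15.3 × 1.4 + 46 = 67.42 kPa.
σ_h = K_a σ_v = 0.3201 × 67.42 = 21.58 kPa.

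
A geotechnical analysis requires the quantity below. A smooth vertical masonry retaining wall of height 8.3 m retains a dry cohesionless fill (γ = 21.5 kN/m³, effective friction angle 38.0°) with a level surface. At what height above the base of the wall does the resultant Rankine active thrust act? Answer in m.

2.77 m

K_a = 0.2379.
The pressure distribution is triangular, so the resultant acts at H/3 above the base = 8.3/3 = 2.767 m.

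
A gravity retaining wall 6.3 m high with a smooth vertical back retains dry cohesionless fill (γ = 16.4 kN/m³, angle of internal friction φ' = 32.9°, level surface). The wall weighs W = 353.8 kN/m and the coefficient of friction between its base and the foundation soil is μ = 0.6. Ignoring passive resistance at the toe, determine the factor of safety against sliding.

2.20

K_a = tan²(45° − 32.9°/2) = 0.2960.
P_a = ½K_aγH² = 0.5×0.2960×16.4×6.3² = 96.35 kN/m, acting at H/3 = 2.100 m above the base.
FS_sliding = μW / P_a = 0.6×353.8 / 96.35 = 2.203.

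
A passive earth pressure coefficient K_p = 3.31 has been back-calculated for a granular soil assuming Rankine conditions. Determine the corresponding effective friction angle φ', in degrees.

K_p = (1+sin φ)/(1−sin φ) ⇒ sin φ = (K_p − 1)/(K_p + 1) = 0.5360.
φ = arcsin(0.5360) = 32.41°.

32.4°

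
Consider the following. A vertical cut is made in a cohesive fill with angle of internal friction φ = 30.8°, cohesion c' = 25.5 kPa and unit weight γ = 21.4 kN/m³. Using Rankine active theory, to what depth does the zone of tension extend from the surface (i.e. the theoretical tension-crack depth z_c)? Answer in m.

K_a = tan²(45° − 30.8°/2) = 0.3227; √K_a = 0.5681.
The active pressure is zero where K_a γ z = 2c√K_a, so z_c = 2c/(γ√K_a) = 2×25.5/(21.4×0.5681) = 4.195 m.

4.20 m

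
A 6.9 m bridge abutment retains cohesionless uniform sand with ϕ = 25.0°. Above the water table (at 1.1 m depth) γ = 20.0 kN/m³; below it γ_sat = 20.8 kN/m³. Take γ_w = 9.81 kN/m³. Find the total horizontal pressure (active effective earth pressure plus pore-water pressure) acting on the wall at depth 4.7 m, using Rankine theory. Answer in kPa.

K_a = (1 − sin φ)/(1 + sin φ) = 0.4059.
γ' = 20.8 − 9.81 = 10.99 kN/m³.
Effective vertical stress at 4.7 m: σ'_v = 20.0×1.1 + 10.99×3.60 = 61.56 kPa.
σ'_h = K_a σ'_v = 0.4059 × 61.56 = 24.99 kPa; u = γ_w × 3.60 = 35.32 kPa.
Total σ_h = 24.99 + 35.32 = 60.30 kPa.

60.3 kPa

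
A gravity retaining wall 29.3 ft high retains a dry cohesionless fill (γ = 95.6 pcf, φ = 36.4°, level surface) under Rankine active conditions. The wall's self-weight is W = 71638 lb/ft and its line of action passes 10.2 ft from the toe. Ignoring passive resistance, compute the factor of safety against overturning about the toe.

K_a = tan²(45° − 36.4°/2) = 0.2552.
P_a = ½K_aγH² = 0.5×0.2552×95.6×29.3² = 10470 lb/ft, acting at H/3 = 9.767 ft above the base.
Overturning moment M_o = P_a × H/3 = 10470 × 9.767 = 102300.
Resisting moment M_r = W × 10.2 = 71638 × 10.2 = 730700.
FS_overturning = M_r/M_o = 730700/102300 = 7.145.

7.15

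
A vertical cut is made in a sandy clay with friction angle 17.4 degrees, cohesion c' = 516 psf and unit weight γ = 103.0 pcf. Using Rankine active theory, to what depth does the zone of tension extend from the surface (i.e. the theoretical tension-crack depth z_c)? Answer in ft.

13.6 ft

K_a = tan²(45° − 17.4°/2) = 0.5396; √K_a = 0.7346.
The active pressure is zero where K_a γ z = 2c√K_a, so z_c = 2c/(γ√K_a) = 2×516/(103.0×0.7346) = 13.64 ft.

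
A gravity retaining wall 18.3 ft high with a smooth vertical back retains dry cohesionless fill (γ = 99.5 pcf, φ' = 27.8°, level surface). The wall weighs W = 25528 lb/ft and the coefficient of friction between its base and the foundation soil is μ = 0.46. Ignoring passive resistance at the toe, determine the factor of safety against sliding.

1.94

K_a = tan²(45° − 27.8°/2) = 0.3639.
P_a = ½K_aγH² = 0.5×0.3639×99.5×18.3² = 6063 lb/ft, acting at H/3 = 6.100 ft above the base.
FS_sliding = μW / P_a = 0.46×25528 / 6063 = 1.937.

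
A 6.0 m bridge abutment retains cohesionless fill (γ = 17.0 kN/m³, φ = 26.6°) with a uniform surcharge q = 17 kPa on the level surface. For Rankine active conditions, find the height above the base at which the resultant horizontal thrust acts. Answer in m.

2.25 m

K_a = 0.3814.
Triangular part P₁ = ½K_aγH² = 116.7 at H/3 = 2.000 m; rectangular part P₂ = K_a q H = 38.91 at H/2 = 3.000 m.
ȳ = (P₁·2.000 + P₂·3.000)/(P₁+P₂) = 2.250 m.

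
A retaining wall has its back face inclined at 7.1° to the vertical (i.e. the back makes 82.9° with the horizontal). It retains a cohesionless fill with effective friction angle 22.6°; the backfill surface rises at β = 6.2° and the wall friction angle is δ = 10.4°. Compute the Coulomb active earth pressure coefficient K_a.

K_a = sin²(α+φ) / [sin²α · sin(α−δ) · (1 + √{sin(φ+δ)sin(φ−β) / (sin(α−δ)sin(α+β))})²].
With α = 82.9°, φ = 22.6°, δ = 10.4°, β = 6.2°: K_a = 0.5033.

0.503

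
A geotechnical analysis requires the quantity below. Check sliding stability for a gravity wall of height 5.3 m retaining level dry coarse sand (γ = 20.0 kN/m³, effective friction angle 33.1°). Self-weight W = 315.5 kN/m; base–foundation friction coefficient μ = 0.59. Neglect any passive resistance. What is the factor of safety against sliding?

K_a = tan²(45° − 33.1°/2) = 0.2936.
P_a = ½K_aγH² = 0.5×0.2936×20.0×5.3² = 82.47 kN/m, acting at H/3 = 1.767 m above the base.
FS_sliding = μW / P_a = 0.59×315.5 / 82.47 = 2.257.

2.26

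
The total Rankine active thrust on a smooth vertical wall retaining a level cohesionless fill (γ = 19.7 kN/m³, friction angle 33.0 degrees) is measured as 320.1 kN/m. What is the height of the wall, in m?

K_a = 0.2948. P_a = ½ K_a γ H² ⇒ H = √(2P_a/(K_a γ)).
H = √(2×320.1/(0.2948×19.7)) = 10.50 m.

10.5 m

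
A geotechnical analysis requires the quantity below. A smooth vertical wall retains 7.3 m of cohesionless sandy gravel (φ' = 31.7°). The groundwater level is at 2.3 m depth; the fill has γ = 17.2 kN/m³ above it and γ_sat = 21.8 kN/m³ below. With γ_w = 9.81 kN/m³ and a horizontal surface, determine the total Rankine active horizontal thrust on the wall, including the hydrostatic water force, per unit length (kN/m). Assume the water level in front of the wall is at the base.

245 kN/m

K_a = tan²(45° − φ/2) = 0.3111.
γ' = 21.8 − 9.81 = 11.99 kN/m³. Depth below WT = 5.0 m.
σ'_h at WT = K_a γ d_w = 12.31 kPa; at base = 12.31 + K_a γ' × 5.0 = 30.95 kPa.
P₁ (0–2.3 m) = ½×12.31×2.3 = 14.15. P₂ (2.3–7.3 m) = ½(12.31+30.95)×5.0 = 108.2.
P_w = ½ γ_w h₂² = 0.5×9.81×5.0² = 122.6. Total = 14.15+108.2+122.6 = 244.9 kN/m.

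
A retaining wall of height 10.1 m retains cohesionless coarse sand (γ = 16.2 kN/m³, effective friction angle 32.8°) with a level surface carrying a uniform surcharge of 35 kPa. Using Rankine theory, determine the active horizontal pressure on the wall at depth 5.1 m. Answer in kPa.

35.0 kPa

K_a = (1 − sin φ)/(1 + sin φ) = 0.2973.
σ_v = γz + q = 16.2 × 5.1 + 35 = 117.6 kPa.
σ_h = K_a σ_v = 0.2973 × 117.6 = 34.96 kPa.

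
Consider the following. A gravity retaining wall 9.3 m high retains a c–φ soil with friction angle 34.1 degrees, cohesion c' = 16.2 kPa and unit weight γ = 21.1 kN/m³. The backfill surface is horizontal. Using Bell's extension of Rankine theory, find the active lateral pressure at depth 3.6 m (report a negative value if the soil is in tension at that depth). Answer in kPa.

K_a = (1 − sin φ)/(1 + sin φ) = 0.2815.
σ_a = K_a γ z − 2c√K_a = 0.2815×21.1×3.6 − 2×16.2×0.5306 = 4.194 kPa.

4.19 kPa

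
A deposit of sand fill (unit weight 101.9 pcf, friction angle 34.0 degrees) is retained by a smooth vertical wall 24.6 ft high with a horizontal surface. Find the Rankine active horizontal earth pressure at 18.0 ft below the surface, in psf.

519 psf

K_a = (1 − sin φ)/(1 + sin φ) = 0.2827.
σ_h = K_a γ z = 0.2827 × 101.9 × 18.0 = 518.6 psf.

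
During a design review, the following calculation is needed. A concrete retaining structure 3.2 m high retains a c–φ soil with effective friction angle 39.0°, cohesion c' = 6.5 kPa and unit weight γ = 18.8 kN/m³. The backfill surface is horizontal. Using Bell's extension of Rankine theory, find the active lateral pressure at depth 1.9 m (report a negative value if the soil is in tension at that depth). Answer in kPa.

K_a = (1 − sin φ)/(1 + sin φ) = 0.2275.
σ_a = K_a γ z − 2c√K_a = 0.2275×18.8×1.9 − 2×6.5×0.4770 = 1.926 kPa.

1.93 kPa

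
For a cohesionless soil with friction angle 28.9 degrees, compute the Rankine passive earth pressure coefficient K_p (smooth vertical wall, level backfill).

2.87

K_p = (1 + sin φ)/(1 − sin φ) = tan²(45° + 28.9°/2) = 2.871.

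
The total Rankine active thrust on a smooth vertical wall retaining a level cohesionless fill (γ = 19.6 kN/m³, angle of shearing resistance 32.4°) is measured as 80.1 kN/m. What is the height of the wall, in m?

5.20 m

K_a = 0.3022. P_a = ½ K_a γ H² ⇒ H = √(2P_a/(K_a γ)).
H = √(2×80.1/(0.3022×19.6)) = 5.200 m.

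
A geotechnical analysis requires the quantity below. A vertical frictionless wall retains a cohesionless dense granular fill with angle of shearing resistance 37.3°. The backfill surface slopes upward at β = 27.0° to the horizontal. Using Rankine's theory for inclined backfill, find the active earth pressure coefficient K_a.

K_a = cos β · (cos β − √(cos²β − cos²φ)) / (cos β + √(cos²β − cos²φ)).
cos β = 0.8910, cos φ = 0.7955, √(cos²β − cos²φ) = 0.4014.
K_a = 0.8910 × (0.8910 − 0.4014)/(0.8910 + 0.4014) = 0.3376.

0.338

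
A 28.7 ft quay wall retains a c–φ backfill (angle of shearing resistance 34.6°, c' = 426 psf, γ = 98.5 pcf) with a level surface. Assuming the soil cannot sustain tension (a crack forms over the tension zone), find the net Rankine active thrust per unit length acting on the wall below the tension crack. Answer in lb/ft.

2030 lb/ft

K_a = 0.2756; √K_a = 0.5250.
Tension-crack depth z_c = 2c/(γ√K_a) = 2×426/(98.5×0.5250) = 16.48 ft.
σ_a at base = K_a γ H − 2c√K_a = 0.2756×98.5×28.7 − 2×426×0.5250 = 331.9 psf.
P_a = ½ × 331.9 × (H − z_c) = 0.5×331.9×12.22 = 2029 lb/ft.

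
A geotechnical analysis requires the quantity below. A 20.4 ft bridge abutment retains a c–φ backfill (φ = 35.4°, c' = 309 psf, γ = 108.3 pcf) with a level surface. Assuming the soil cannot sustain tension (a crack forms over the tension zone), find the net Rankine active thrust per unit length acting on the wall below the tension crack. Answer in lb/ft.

1260 lb/ft

K_a = 0.2664; √K_a = 0.5161.
Tension-crack depth z_c = 2c/(γ√K_a) = 2×309/(108.3×0.5161) = 11.06 ft.
σ_a at base = K_a γ H − 2c√K_a = 0.2664×108.3×20.4 − 2×309×0.5161 = 269.6 psf.
P_a = ½ × 269.6 × (H − z_c) = 0.5×269.6×9.344 = 1260 lb/ft.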